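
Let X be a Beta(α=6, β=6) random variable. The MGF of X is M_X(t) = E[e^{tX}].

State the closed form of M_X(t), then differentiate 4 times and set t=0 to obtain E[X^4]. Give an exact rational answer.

M_X(t) = ₁F₁(6; 12; t)
M′(t) = ₁F₁(7; 13; t)/2
M′′(t) = 7*₁F₁(8; 14; t)/26
M′′′(t) = 2*₁F₁(9; 15; t)/13
M′′′′(t) = 6*₁F₁(10; 16; t)/65

E[X^4] = M′′′′(0) = 6/65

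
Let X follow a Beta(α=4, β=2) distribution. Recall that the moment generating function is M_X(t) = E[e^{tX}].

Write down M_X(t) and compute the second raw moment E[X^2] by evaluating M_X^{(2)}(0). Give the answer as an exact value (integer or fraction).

E[X^2] = d^2M/dt^2 |_{t=0} = 10/21

M_X(t) = ₁F₁(4; 6; t)
dM/dt = 2*₁F₁(5; 7; t)/3
d^2M/dt^2 = 10*₁F₁(6; 8; t)/21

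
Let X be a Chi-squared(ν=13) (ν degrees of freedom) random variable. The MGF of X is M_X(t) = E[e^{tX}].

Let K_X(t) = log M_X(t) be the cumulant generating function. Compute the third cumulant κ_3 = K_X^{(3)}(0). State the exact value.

M_X(t) = (1 - 2*t)^(-13/2)
K_X(t) = log M_X(t) = -13*log(1 - 2*t)/2
D^3[K](t) = -104/(8*t^3 - 12*t^2 + 6*t - 1)

κ_3 = D^3[K](0) = 104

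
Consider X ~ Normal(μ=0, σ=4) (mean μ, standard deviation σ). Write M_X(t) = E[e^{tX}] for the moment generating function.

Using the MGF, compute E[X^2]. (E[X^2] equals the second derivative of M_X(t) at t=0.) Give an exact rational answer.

E[X^2] = D^2[M](0) = 16

M_X(t) = e^(8*t^2)
D^2[M](t) = 256*t^2*e^(8*t^2) + 16*e^(8*t^2)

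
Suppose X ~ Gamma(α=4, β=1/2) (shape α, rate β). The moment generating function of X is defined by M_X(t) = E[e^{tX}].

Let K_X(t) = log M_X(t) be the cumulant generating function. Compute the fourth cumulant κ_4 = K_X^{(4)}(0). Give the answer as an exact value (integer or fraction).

κ_4 = d^4K/dt^4 |_{t=0} = 384

M_X(t) = 1/(16*(1/2 - t)^4)
K_X(t) = log M_X(t) = -4*log(1/2 - t) - 4*log(2)
dK/dt = -8/(2*t - 1)
d^2K/dt^2 = 16/(4*t^2 - 4*t + 1)
d^3K/dt^3 = -64/(8*t^3 - 12*t^2 + 6*t - 1)
d^4K/dt^4 = 384/(16*t^4 - 32*t^3 + 24*t^2 - 8*t + 1)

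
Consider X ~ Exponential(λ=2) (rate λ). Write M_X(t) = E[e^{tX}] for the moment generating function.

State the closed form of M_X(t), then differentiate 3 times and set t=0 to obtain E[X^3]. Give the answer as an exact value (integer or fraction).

M_X(t) = 2/(2 - t)
M′(t) = 2/(t^2 - 4*t + 4)
M′′(t) = -4/(t^3 - 6*t^2 + 12*t - 8)
M′′′(t) = 12/(t^4 - 8*t^3 + 24*t^2 - 32*t + 16)

E[X^3] = M′′′(0) = 3/4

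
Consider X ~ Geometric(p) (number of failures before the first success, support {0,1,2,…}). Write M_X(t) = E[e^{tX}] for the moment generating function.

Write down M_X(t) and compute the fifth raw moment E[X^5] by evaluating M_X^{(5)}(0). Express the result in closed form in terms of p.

E[X^5] = d^5M/dt^5 |_{t=0} = -1 + 31/p - 180/p^2 + 390/p^3 - 360/p^4 + 120/p^5

M_X(t) = p/(-(1 - p)*e^(t) + 1)
dM/dt = (-p^2*e^(t) + p*e^(t))/(p^2*e^(2*t) - 2*p*e^(2*t) + 2*p*e^(t) + e^(2*t) - 2*e^(t) + 1)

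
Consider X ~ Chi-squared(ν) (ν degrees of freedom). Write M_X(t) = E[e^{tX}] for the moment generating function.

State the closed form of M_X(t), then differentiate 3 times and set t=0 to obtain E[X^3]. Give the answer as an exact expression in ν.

M_X(t) = (1 - 2*t)^(-ν/2)
M^(3)(t) = (-ν^3 - 6*ν^2 - 8*ν)/(8*t^3*(1 - 2*t)^(ν/2) - 12*t^2*(1 - 2*t)^(ν/2) + 6*t*(1 - 2*t)^(ν/2) - (1 - 2*t)^(ν/2))

E[X^3] = M^(3)(0) = ν*(ν^2 + 6*ν + 8)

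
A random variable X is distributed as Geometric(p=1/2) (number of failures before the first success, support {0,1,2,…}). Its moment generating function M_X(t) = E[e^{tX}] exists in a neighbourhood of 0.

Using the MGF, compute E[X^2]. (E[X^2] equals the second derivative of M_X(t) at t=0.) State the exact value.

E[X^2] = d^2M/dt^2 |_{t=0} = 3

M_X(t) = 1/(2*(1 - e^(t)/2))
dM/dt = e^(t)/(e^(2*t) - 4*e^(t) + 4)
d^2M/dt^2 = (-e^(2*t) - 2*e^(t))/(e^(3*t) - 6*e^(2*t) + 12*e^(t) - 8)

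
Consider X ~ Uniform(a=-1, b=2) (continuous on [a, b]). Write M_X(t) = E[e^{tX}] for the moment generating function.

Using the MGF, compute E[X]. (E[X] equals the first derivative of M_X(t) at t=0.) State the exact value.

E[X] = M′(0) = 1/2

M_X(t) = (e^(2*t) - e^(-t))/(3*t)
M′(t) = (2*t*e^(3*t) + t - e^(3*t) + 1)*e^(-t)/(3*t^2)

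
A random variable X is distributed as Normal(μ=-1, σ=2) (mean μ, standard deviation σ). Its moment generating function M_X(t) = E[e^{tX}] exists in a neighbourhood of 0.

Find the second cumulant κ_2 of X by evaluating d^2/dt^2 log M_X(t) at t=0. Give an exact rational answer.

κ_2 = d^2K/dt^2 |_{t=0} = 4

M_X(t) = e^(2*t^2 - t)
K_X(t) = log M_X(t) = 2*t^2 - t
dK/dt = 4*t - 1
d^2K/dt^2 = 4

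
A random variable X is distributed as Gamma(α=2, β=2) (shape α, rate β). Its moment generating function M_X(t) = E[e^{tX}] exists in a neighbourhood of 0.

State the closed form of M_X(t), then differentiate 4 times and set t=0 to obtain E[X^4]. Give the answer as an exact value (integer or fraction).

E[X^4] = d^4M/dt^4 |_{t=0} = 15/2

M_X(t) = 4/(2 - t)^2
dM/dt = -8/(t^3 - 6*t^2 + 12*t - 8)
d^2M/dt^2 = 24/(t^4 - 8*t^3 + 24*t^2 - 32*t + 16)
d^3M/dt^3 = -96/(t^5 - 10*t^4 + 40*t^3 - 80*t^2 + 80*t - 32)
d^4M/dt^4 = 480/(t^6 - 12*t^5 + 60*t^4 - 160*t^3 + 240*t^2 - 192*t + 64)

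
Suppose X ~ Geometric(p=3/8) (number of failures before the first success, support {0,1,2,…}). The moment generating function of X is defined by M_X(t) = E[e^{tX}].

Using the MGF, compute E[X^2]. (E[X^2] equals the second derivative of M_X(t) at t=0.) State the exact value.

M_X(t) = 3/(8*(1 - 5*e^(t)/8))
D^2[M](t) = (-75*e^(2*t) - 120*e^(t))/(125*e^(3*t) - 600*e^(2*t) + 960*e^(t) - 512)

E[X^2] = D^2[M](0) = 65/9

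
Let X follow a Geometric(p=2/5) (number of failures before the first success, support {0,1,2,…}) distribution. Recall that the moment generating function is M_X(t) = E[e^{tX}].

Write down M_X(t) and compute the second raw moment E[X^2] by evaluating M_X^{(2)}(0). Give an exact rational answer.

E[X^2] = d^2M/dt^2 |_{t=0} = 6

M_X(t) = 2/(5*(1 - 3*e^(t)/5))
dM/dt = 6*e^(t)/(9*e^(2*t) - 30*e^(t) + 25)
d^2M/dt^2 = (-18*e^(2*t) - 30*e^(t))/(27*e^(3*t) - 135*e^(2*t) + 225*e^(t) - 125)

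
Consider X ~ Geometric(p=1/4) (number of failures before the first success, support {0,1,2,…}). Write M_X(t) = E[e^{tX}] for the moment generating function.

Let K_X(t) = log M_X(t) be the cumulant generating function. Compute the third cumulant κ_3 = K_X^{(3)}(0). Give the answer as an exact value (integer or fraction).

M_X(t) = 1/(4*(1 - 3*e^(t)/4))
K_X(t) = log M_X(t) = -log(1 - 3*e^(t)/4) - 2*log(2)
K^(3)(t) = (-36*e^(2*t) - 48*e^(t))/(27*e^(3*t) - 108*e^(2*t) + 144*e^(t) - 64)

κ_3 = K^(3)(0) = 84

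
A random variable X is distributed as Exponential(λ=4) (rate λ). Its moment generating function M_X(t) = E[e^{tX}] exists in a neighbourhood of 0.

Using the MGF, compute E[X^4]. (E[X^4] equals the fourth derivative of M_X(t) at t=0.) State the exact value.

E[X^4] = M′′′′(0) = 3/32

M_X(t) = 4/(4 - t)
M′(t) = 4/(t^2 - 8*t + 16)
M′′(t) = -8/(t^3 - 12*t^2 + 48*t - 64)
M′′′(t) = 24/(t^4 - 16*t^3 + 96*t^2 - 256*t + 256)
M′′′′(t) = -96/(t^5 - 20*t^4 + 160*t^3 - 640*t^2 + 1280*t - 1024)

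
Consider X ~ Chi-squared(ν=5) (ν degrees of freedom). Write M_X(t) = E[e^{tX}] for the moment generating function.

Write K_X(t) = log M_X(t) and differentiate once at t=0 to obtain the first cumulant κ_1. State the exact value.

κ_1 = K^(1)(0) = 5

M_X(t) = (1 - 2*t)^(-5/2)
K_X(t) = log M_X(t) = -5*log(1 - 2*t)/2
K^(1)(t) = -5/(2*t - 1)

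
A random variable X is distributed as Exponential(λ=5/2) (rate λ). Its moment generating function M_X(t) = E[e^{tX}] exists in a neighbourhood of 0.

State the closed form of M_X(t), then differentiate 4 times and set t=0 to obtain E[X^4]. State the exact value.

E[X^4] = d^4M/dt^4 |_{t=0} = 384/625

M_X(t) = 5/(2*(5/2 - t))
dM/dt = 10/(4*t^2 - 20*t + 25)
d^2M/dt^2 = -40/(8*t^3 - 60*t^2 + 150*t - 125)
d^3M/dt^3 = 240/(16*t^4 - 160*t^3 + 600*t^2 - 1000*t + 625)
d^4M/dt^4 = -1920/(32*t^5 - 400*t^4 + 2000*t^3 - 5000*t^2 + 6250*t - 3125)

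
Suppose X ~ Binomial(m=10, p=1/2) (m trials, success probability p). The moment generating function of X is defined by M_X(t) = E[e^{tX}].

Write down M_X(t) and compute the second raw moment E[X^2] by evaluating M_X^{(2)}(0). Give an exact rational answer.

E[X^2] = d^2M/dt^2 |_{t=0} = 55/2

M_X(t) = (e^(t)/2 + 1/2)^10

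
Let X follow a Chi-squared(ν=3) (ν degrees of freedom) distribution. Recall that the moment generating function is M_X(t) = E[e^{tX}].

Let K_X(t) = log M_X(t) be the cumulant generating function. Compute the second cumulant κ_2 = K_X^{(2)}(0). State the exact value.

κ_2 = K^(2)(0) = 6

M_X(t) = (1 - 2*t)^(-3/2)
K_X(t) = log M_X(t) = -3*log(1 - 2*t)/2
K^(2)(t) = 6/(4*t^2 - 4*t + 1)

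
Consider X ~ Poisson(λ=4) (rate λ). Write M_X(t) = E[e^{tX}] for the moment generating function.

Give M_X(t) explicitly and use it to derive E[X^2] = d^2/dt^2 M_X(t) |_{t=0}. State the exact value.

E[X^2] = D^2[M](0) = 20

M_X(t) = e^(4*e^(t) - 4)
D^2[M](t) = (16*e^(2*t)*e^(4*e^(t)) + 4*e^(t)*e^(4*e^(t)))*e^(-4)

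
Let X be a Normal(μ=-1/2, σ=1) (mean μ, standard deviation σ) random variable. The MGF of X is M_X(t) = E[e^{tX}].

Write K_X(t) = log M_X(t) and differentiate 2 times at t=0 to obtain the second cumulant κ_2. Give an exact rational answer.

M_X(t) = e^(t^2/2 - t/2)
K_X(t) = log M_X(t) = t^2/2 - t/2
K′(t) = t - 1/2
K′′(t) = 1

κ_2 = K′′(0) = 1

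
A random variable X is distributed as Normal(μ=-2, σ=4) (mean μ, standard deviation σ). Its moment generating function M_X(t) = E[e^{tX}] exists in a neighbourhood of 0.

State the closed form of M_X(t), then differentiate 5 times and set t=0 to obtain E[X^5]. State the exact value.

M_X(t) = e^(8*t^2 - 2*t)
dM/dt = 16*t*e^(-2*t)*e^(8*t^2) - 2*e^(-2*t)*e^(8*t^2)
d^2M/dt^2 = (256*t^2*e^(8*t^2) - 64*t*e^(8*t^2) + 20*e^(8*t^2))*e^(-2*t)
d^3M/dt^3 = (4096*t^3*e^(8*t^2) - 1536*t^2*e^(8*t^2) + 960*t*e^(8*t^2) - 104*e^(8*t^2))*e^(-2*t)
d^4M/dt^4 = (65536*t^4*e^(8*t^2) - 32768*t^3*e^(8*t^2) + 30720*t^2*e^(8*t^2) - 6656*t*e^(8*t^2) + 1168*e^(8*t^2))*e^(-2*t)
d^5M/dt^5 = (1048576*t^5*e^(8*t^2) - 655360*t^4*e^(8*t^2) + 819200*t^3*e^(8*t^2) - 266240*t^2*e^(8*t^2) + 93440*t*e^(8*t^2) - 8992*e^(8*t^2))*e^(-2*t)

E[X^5] = d^5M/dt^5 |_{t=0} = -8992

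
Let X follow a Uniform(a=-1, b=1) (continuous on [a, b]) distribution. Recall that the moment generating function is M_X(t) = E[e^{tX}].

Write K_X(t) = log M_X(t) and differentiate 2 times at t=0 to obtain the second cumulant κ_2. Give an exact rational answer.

M_X(t) = (e^(t) - e^(-t))/(2*t)
K_X(t) = log M_X(t) = -log(t) + log(e^(t) - e^(-t)) - log(2)
dK/dt = (t*e^(2*t) + t - e^(2*t) + 1)/(t*e^(2*t) - t)
d^2K/dt^2 = (-4*t^2*e^(2*t) + e^(4*t) - 2*e^(2*t) + 1)/(t^2*e^(4*t) - 2*t^2*e^(2*t) + t^2)

κ_2 = d^2K/dt^2 |_{t=0} = 1/3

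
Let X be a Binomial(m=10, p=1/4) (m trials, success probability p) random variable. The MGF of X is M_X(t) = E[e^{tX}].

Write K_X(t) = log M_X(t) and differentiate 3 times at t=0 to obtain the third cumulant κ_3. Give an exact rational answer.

M_X(t) = (e^(t)/4 + 3/4)^10
K_X(t) = log M_X(t) = 10*log(e^(t)/4 + 3/4)
D^3[K](t) = (-30*e^(2*t) + 90*e^(t))/(e^(3*t) + 9*e^(2*t) + 27*e^(t) + 27)

κ_3 = D^3[K](0) = 15/16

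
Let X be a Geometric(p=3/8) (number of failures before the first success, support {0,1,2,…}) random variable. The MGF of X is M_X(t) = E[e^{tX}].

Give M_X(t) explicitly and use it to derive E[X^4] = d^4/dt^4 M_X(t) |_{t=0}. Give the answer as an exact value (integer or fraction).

M_X(t) = 3/(8*(1 - 5*e^(t)/8))
M^(4)(t) = (-1875*e^(4*t) - 33000*e^(3*t) - 52800*e^(2*t) - 7680*e^(t))/(3125*e^(5*t) - 25000*e^(4*t) + 80000*e^(3*t) - 128000*e^(2*t) + 102400*e^(t) - 32768)

E[X^4] = M^(4)(0) = 10595/27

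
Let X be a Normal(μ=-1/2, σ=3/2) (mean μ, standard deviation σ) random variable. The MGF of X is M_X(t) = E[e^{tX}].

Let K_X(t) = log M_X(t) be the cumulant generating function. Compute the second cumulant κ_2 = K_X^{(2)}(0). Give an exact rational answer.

κ_2 = K′′(0) = 9/4

M_X(t) = e^(9*t^2/8 - t/2)
K_X(t) = log M_X(t) = 9*t^2/8 - t/2
K′(t) = 9*t/4 - 1/2
K′′(t) = 9/4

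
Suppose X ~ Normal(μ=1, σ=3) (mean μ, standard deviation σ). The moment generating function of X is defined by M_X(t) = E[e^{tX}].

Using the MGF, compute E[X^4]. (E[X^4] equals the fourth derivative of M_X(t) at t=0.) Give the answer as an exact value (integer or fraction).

M_X(t) = e^(9*t^2/2 + t)
dM/dt = 9*t*e^(t)*e^(9*t^2/2) + e^(t)*e^(9*t^2/2)
d^2M/dt^2 = 81*t^2*e^(t)*e^(9*t^2/2) + 18*t*e^(t)*e^(9*t^2/2) + 10*e^(t)*e^(9*t^2/2)
d^3M/dt^3 = 729*t^3*e^(t)*e^(9*t^2/2) + 243*t^2*e^(t)*e^(9*t^2/2) + 270*t*e^(t)*e^(9*t^2/2) + 28*e^(t)*e^(9*t^2/2)
d^4M/dt^4 = 6561*t^4*e^(t)*e^(9*t^2/2) + 2916*t^3*e^(t)*e^(9*t^2/2) + 4860*t^2*e^(t)*e^(9*t^2/2) + 1008*t*e^(t)*e^(9*t^2/2) + 298*e^(t)*e^(9*t^2/2)

E[X^4] = d^4M/dt^4 |_{t=0} = 298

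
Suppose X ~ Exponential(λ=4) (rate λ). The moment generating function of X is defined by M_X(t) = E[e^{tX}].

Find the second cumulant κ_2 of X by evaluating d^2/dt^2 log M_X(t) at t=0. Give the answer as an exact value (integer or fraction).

κ_2 = d^2K/dt^2 |_{t=0} = 1/16

M_X(t) = 4/(4 - t)
K_X(t) = log M_X(t) = -log(4 - t) + 2*log(2)
dK/dt = -1/(t - 4)
d^2K/dt^2 = 1/(t^2 - 8*t + 16)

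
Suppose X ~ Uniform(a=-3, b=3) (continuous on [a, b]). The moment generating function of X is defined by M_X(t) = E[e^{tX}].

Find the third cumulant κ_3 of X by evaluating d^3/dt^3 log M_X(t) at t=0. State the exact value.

M_X(t) = (e^(3*t) - e^(-3*t))/(6*t)
K_X(t) = log M_X(t) = -log(t) + log(e^(3*t) - e^(-3*t)) - log(6)
K^(3)(t) = (216*t^3*e^(12*t) + 216*t^3*e^(6*t) - 2*e^(18*t) + 6*e^(12*t) - 6*e^(6*t) + 2)/(t^3*e^(18*t) - 3*t^3*e^(12*t) + 3*t^3*e^(6*t) - t^3)

κ_3 = K^(3)(0) = 0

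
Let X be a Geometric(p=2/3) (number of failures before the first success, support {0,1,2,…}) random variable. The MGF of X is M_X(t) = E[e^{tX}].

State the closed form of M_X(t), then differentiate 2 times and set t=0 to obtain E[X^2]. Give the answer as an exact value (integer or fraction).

E[X^2] = M^(2)(0) = 1

M_X(t) = 2/(3*(1 - e^(t)/3))
M^(2)(t) = (-2*e^(2*t) - 6*e^(t))/(e^(3*t) - 9*e^(2*t) + 27*e^(t) - 27)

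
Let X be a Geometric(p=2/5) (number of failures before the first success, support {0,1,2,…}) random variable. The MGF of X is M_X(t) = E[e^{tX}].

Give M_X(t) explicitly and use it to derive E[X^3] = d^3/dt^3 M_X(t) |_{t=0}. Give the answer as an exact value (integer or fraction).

E[X^3] = d^3M/dt^3 |_{t=0} = 141/4

M_X(t) = 2/(5*(1 - 3*e^(t)/5))
dM/dt = 6*e^(t)/(9*e^(2*t) - 30*e^(t) + 25)
d^2M/dt^2 = (-18*e^(2*t) - 30*e^(t))/(27*e^(3*t) - 135*e^(2*t) + 225*e^(t) - 125)
d^3M/dt^3 = (54*e^(3*t) + 360*e^(2*t) + 150*e^(t))/(81*e^(4*t) - 540*e^(3*t) + 1350*e^(2*t) - 1500*e^(t) + 625)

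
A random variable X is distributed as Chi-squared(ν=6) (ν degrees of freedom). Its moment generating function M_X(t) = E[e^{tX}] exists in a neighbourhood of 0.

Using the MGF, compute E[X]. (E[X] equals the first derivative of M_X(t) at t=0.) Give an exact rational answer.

M_X(t) = (1 - 2*t)^(-3)
dM/dt = 6/(16*t^4 - 32*t^3 + 24*t^2 - 8*t + 1)

E[X] = dM/dt |_{t=0} = 6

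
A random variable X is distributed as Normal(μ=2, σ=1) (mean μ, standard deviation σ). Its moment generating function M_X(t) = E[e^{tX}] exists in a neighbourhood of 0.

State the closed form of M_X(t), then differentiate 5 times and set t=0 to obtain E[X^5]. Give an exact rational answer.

M_X(t) = e^(t^2/2 + 2*t)
M^(5)(t) = t^5*e^(2*t)*e^(t^2/2) + 10*t^4*e^(2*t)*e^(t^2/2) + 50*t^3*e^(2*t)*e^(t^2/2) + 140*t^2*e^(2*t)*e^(t^2/2) + 215*t*e^(2*t)*e^(t^2/2) + 142*e^(2*t)*e^(t^2/2)

E[X^5] = M^(5)(0) = 142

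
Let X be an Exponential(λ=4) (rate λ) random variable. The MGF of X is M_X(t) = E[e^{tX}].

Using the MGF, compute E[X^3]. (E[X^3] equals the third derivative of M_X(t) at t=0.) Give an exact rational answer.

M_X(t) = 4/(4 - t)
D^3[M](t) = 24/(t^4 - 16*t^3 + 96*t^2 - 256*t + 256)

E[X^3] = D^3[M](0) = 3/32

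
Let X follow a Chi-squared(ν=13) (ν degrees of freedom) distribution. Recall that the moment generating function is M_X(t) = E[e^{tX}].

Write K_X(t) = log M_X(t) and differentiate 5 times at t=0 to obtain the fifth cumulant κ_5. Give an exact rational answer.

κ_5 = D^5[K](0) = 4992

M_X(t) = (1 - 2*t)^(-13/2)
K_X(t) = log M_X(t) = -13*log(1 - 2*t)/2
D^5[K](t) = -4992/(32*t^5 - 80*t^4 + 80*t^3 - 40*t^2 + 10*t - 1)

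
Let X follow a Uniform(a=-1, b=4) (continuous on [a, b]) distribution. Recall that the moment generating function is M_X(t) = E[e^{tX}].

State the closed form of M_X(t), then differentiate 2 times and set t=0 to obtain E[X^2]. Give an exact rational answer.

E[X^2] = M′′(0) = 13/3

M_X(t) = (e^(4*t) - e^(-t))/(5*t)
M′(t) = (4*t*e^(5*t) + t - e^(5*t) + 1)*e^(-t)/(5*t^2)
M′′(t) = (16*t^2*e^(5*t) - t^2 - 8*t*e^(5*t) - 2*t + 2*e^(5*t) - 2)*e^(-t)/(5*t^3)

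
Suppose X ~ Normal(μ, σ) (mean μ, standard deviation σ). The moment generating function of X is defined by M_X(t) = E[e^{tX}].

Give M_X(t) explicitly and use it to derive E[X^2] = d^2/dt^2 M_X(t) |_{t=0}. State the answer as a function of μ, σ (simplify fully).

E[X^2] = M^(2)(0) = μ^2 + σ^2

M_X(t) = e^(μ*t + σ^2*t^2/2)
M^(2)(t) = μ^2*e^(μ*t)*e^(σ^2*t^2/2) + 2*μ*σ^2*t*e^(μ*t)*e^(σ^2*t^2/2) + σ^4*t^2*e^(μ*t)*e^(σ^2*t^2/2) + σ^2*e^(μ*t)*e^(σ^2*t^2/2)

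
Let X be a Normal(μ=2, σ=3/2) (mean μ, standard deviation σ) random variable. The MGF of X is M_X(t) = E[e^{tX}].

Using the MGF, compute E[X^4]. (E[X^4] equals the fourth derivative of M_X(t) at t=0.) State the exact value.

E[X^4] = d^4M/dt^4 |_{t=0} = 1363/16

M_X(t) = e^(9*t^2/8 + 2*t)
dM/dt = 9*t*e^(2*t)*e^(9*t^2/8)/4 + 2*e^(2*t)*e^(9*t^2/8)
d^2M/dt^2 = 81*t^2*e^(2*t)*e^(9*t^2/8)/16 + 9*t*e^(2*t)*e^(9*t^2/8) + 25*e^(2*t)*e^(9*t^2/8)/4
d^3M/dt^3 = 729*t^3*e^(2*t)*e^(9*t^2/8)/64 + 243*t^2*e^(2*t)*e^(9*t^2/8)/8 + 675*t*e^(2*t)*e^(9*t^2/8)/16 + 43*e^(2*t)*e^(9*t^2/8)/2
d^4M/dt^4 = 6561*t^4*e^(2*t)*e^(9*t^2/8)/256 + 729*t^3*e^(2*t)*e^(9*t^2/8)/8 + 6075*t^2*e^(2*t)*e^(9*t^2/8)/32 + 387*t*e^(2*t)*e^(9*t^2/8)/2 + 1363*e^(2*t)*e^(9*t^2/8)/16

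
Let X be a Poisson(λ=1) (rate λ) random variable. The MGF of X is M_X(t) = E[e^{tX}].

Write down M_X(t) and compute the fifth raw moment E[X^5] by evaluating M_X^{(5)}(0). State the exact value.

E[X^5] = D^5[M](0) = 52

M_X(t) = e^(e^(t) - 1)
D^5[M](t) = (e^(5*t)*e^(e^(t)) + 10*e^(4*t)*e^(e^(t)) + 25*e^(3*t)*e^(e^(t)) + 15*e^(2*t)*e^(e^(t)) + e^(t)*e^(e^(t)))*e^(-1)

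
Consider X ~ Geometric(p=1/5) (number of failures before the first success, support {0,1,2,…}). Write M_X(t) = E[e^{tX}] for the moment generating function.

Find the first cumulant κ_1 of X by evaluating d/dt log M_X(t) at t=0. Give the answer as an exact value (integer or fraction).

M_X(t) = 1/(5*(1 - 4*e^(t)/5))
K_X(t) = log M_X(t) = -log(1 - 4*e^(t)/5) - log(5)
K′(t) = -4*e^(t)/(4*e^(t) - 5)

κ_1 = K′(0) = 4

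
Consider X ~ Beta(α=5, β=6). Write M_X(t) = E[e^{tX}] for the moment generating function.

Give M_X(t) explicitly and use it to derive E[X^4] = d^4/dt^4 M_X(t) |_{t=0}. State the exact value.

E[X^4] = d^4M/dt^4 |_{t=0} = 10/143

M_X(t) = ₁F₁(5; 11; t)
dM/dt = 5*₁F₁(6; 12; t)/11
d^2M/dt^2 = 5*₁F₁(7; 13; t)/22
d^3M/dt^3 = 35*₁F₁(8; 14; t)/286
d^4M/dt^4 = 10*₁F₁(9; 15; t)/143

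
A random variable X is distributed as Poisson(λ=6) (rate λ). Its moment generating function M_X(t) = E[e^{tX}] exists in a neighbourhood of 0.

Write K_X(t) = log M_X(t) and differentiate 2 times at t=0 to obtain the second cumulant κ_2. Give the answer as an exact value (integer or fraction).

κ_2 = D^2[K](0) = 6

M_X(t) = e^(6*e^(t) - 6)
K_X(t) = log M_X(t) = 6*e^(t) - 6
D^2[K](t) = 6*e^(t)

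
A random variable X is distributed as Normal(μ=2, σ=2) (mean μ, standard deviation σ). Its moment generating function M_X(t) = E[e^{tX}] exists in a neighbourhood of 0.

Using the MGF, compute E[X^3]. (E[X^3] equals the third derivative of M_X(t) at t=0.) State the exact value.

M_X(t) = e^(2*t^2 + 2*t)
dM/dt = 4*t*e^(2*t)*e^(2*t^2) + 2*e^(2*t)*e^(2*t^2)
d^2M/dt^2 = 16*t^2*e^(2*t)*e^(2*t^2) + 16*t*e^(2*t)*e^(2*t^2) + 8*e^(2*t)*e^(2*t^2)
d^3M/dt^3 = 64*t^3*e^(2*t)*e^(2*t^2) + 96*t^2*e^(2*t)*e^(2*t^2) + 96*t*e^(2*t)*e^(2*t^2) + 32*e^(2*t)*e^(2*t^2)

E[X^3] = d^3M/dt^3 |_{t=0} = 32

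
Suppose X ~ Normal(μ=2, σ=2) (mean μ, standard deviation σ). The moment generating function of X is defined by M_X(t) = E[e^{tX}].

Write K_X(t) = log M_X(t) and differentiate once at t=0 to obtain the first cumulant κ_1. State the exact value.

κ_1 = dK/dt |_{t=0} = 2

M_X(t) = e^(2*t^2 + 2*t)
K_X(t) = log M_X(t) = 2*t^2 + 2*t
dK/dt = 4*t + 2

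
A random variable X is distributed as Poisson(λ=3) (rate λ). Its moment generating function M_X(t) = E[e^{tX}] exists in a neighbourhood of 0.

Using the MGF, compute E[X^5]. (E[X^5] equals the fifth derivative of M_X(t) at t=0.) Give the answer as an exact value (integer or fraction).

M_X(t) = e^(3*e^(t) - 3)
M^(5)(t) = (243*e^(5*t)*e^(3*e^(t)) + 810*e^(4*t)*e^(3*e^(t)) + 675*e^(3*t)*e^(3*e^(t)) + 135*e^(2*t)*e^(3*e^(t)) + 3*e^(t)*e^(3*e^(t)))*e^(-3)

E[X^5] = M^(5)(0) = 1866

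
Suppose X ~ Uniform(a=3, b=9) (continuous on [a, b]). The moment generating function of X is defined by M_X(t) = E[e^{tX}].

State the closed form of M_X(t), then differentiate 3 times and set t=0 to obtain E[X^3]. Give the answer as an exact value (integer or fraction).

E[X^3] = D^3[M](0) = 270

M_X(t) = (e^(9*t) - e^(3*t))/(6*t)
D^3[M](t) = (243*t^3*e^(9*t) - 9*t^3*e^(3*t) - 81*t^2*e^(9*t) + 9*t^2*e^(3*t) + 18*t*e^(9*t) - 6*t*e^(3*t) - 2*e^(9*t) + 2*e^(3*t))/(2*t^4)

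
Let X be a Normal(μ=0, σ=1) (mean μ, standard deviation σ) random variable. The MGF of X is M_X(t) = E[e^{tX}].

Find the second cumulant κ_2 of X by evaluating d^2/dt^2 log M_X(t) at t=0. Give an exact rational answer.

M_X(t) = e^(t^2/2)
K_X(t) = log M_X(t) = t^2/2
K′(t) = t
K′′(t) = 1

κ_2 = K′′(0) = 1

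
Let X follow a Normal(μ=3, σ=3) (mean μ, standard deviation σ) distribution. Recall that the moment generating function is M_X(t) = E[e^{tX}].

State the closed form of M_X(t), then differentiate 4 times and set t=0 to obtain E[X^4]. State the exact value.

E[X^4] = M^(4)(0) = 810

M_X(t) = e^(9*t^2/2 + 3*t)
M^(4)(t) = 6561*t^4*e^(3*t)*e^(9*t^2/2) + 8748*t^3*e^(3*t)*e^(9*t^2/2) + 8748*t^2*e^(3*t)*e^(9*t^2/2) + 3888*t*e^(3*t)*e^(9*t^2/2) + 810*e^(3*t)*e^(9*t^2/2)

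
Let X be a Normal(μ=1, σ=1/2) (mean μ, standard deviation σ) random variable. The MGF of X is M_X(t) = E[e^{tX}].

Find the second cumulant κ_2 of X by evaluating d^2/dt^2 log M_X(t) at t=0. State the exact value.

κ_2 = K^(2)(0) = 1/4

M_X(t) = e^(t^2/8 + t)
K_X(t) = log M_X(t) = t^2/8 + t
K^(2)(t) = 1/4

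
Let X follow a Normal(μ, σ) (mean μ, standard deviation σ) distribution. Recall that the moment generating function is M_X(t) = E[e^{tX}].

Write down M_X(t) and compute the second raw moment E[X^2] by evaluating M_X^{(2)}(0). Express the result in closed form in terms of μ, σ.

M_X(t) = e^(μ*t + σ^2*t^2/2)
M′(t) = μ*e^(μ*t)*e^(σ^2*t^2/2) + σ^2*t*e^(μ*t)*e^(σ^2*t^2/2)
M′′(t) = μ^2*e^(μ*t)*e^(σ^2*t^2/2) + 2*μ*σ^2*t*e^(μ*t)*e^(σ^2*t^2/2) + σ^4*t^2*e^(μ*t)*e^(σ^2*t^2/2) + σ^2*e^(μ*t)*e^(σ^2*t^2/2)

E[X^2] = M′′(0) = μ^2 + σ^2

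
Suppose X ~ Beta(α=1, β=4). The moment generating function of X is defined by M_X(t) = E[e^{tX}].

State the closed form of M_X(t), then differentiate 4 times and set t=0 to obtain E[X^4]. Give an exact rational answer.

M_X(t) = ₁F₁(1; 5; t)
M′(t) = ₁F₁(2; 6; t)/5
M′′(t) = ₁F₁(3; 7; t)/15
M′′′(t) = ₁F₁(4; 8; t)/35
M′′′′(t) = ₁F₁(5; 9; t)/70

E[X^4] = M′′′′(0) = 1/70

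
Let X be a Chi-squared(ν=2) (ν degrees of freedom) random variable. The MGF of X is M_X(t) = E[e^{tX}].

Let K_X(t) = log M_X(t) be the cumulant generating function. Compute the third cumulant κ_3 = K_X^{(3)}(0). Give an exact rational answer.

M_X(t) = 1/(1 - 2*t)
K_X(t) = log M_X(t) = -log(1 - 2*t)
dK/dt = -2/(2*t - 1)
d^2K/dt^2 = 4/(4*t^2 - 4*t + 1)
d^3K/dt^3 = -16/(8*t^3 - 12*t^2 + 6*t - 1)

κ_3 = d^3K/dt^3 |_{t=0} = 16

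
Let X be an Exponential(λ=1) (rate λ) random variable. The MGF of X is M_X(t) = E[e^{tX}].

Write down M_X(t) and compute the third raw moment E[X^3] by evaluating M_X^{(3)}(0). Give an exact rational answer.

M_X(t) = 1/(1 - t)
D^3[M](t) = 6/(t^4 - 4*t^3 + 6*t^2 - 4*t + 1)

E[X^3] = D^3[M](0) = 6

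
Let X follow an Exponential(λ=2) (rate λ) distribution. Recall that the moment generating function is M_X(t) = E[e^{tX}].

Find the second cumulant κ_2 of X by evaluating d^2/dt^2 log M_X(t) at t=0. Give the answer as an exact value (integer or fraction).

κ_2 = D^2[K](0) = 1/4

M_X(t) = 2/(2 - t)
K_X(t) = log M_X(t) = -log(2 - t) + log(2)
D^2[K](t) = 1/(t^2 - 4*t + 4)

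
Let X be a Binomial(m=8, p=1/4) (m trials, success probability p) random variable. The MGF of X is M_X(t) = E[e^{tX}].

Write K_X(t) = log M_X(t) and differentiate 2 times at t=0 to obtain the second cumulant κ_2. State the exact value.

M_X(t) = (e^(t)/4 + 3/4)^8
K_X(t) = log M_X(t) = 8*log(e^(t)/4 + 3/4)
K′(t) = 8*e^(t)/(e^(t) + 3)
K′′(t) = 24*e^(t)/(e^(2*t) + 6*e^(t) + 9)

κ_2 = K′′(0) = 3/2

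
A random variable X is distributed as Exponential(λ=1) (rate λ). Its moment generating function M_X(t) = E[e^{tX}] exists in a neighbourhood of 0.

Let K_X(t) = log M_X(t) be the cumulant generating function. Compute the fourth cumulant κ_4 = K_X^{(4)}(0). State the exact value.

M_X(t) = 1/(1 - t)
K_X(t) = log M_X(t) = -log(1 - t)
dK/dt = -1/(t - 1)
d^2K/dt^2 = 1/(t^2 - 2*t + 1)
d^3K/dt^3 = -2/(t^3 - 3*t^2 + 3*t - 1)
d^4K/dt^4 = 6/(t^4 - 4*t^3 + 6*t^2 - 4*t + 1)

κ_4 = d^4K/dt^4 |_{t=0} = 6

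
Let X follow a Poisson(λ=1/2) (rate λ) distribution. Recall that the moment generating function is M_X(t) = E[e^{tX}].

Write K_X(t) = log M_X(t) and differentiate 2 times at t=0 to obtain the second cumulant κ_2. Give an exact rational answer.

M_X(t) = e^(e^(t)/2 - 1/2)
K_X(t) = log M_X(t) = e^(t)/2 - 1/2
K′(t) = e^(t)/2
K′′(t) = e^(t)/2

κ_2 = K′′(0) = 1/2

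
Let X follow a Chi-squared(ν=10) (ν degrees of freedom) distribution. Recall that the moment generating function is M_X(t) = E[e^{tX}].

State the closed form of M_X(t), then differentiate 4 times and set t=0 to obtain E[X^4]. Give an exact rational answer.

M_X(t) = (1 - 2*t)^(-5)
D^4[M](t) = -26880/(512*t^9 - 2304*t^8 + 4608*t^7 - 5376*t^6 + 4032*t^5 - 2016*t^4 + 672*t^3 - 144*t^2 + 18*t - 1)

E[X^4] = D^4[M](0) = 26880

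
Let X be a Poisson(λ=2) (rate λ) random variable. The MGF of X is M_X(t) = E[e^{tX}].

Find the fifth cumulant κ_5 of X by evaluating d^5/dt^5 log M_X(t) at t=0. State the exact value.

κ_5 = K′′′′′(0) = 2

M_X(t) = e^(2*e^(t) - 2)
K_X(t) = log M_X(t) = 2*e^(t) - 2
K′(t) = 2*e^(t)
K′′(t) = 2*e^(t)
K′′′(t) = 2*e^(t)
K′′′′(t) = 2*e^(t)
K′′′′′(t) = 2*e^(t)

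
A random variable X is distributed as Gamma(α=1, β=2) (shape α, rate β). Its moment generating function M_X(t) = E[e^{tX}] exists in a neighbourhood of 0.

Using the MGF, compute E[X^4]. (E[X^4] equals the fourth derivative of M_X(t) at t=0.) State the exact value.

E[X^4] = M^(4)(0) = 3/2

M_X(t) = 2/(2 - t)
M^(4)(t) = -48/(t^5 - 10*t^4 + 40*t^3 - 80*t^2 + 80*t - 32)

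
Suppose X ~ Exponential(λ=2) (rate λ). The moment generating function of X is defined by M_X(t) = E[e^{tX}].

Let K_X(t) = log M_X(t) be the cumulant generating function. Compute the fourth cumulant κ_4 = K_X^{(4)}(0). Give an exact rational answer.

κ_4 = d^4K/dt^4 |_{t=0} = 3/8

M_X(t) = 2/(2 - t)
K_X(t) = log M_X(t) = -log(2 - t) + log(2)
dK/dt = -1/(t - 2)
d^2K/dt^2 = 1/(t^2 - 4*t + 4)
d^3K/dt^3 = -2/(t^3 - 6*t^2 + 12*t - 8)
d^4K/dt^4 = 6/(t^4 - 8*t^3 + 24*t^2 - 32*t + 16)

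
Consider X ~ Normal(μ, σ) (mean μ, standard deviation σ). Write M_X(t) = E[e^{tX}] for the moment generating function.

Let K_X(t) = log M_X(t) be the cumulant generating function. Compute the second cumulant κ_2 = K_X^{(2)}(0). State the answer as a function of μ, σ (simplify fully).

M_X(t) = e^(μ*t + σ^2*t^2/2)
K_X(t) = log M_X(t) = μ*t + σ^2*t^2/2
D^2[K](t) = σ^2

κ_2 = D^2[K](0) = σ^2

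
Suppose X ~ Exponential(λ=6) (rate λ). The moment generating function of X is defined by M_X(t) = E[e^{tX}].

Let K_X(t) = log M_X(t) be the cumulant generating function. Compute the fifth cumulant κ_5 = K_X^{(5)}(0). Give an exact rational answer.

M_X(t) = 6/(6 - t)
K_X(t) = log M_X(t) = -log(6 - t) + log(6)
K′(t) = -1/(t - 6)
K′′(t) = 1/(t^2 - 12*t + 36)
K′′′(t) = -2/(t^3 - 18*t^2 + 108*t - 216)
K′′′′(t) = 6/(t^4 - 24*t^3 + 216*t^2 - 864*t + 1296)
K′′′′′(t) = -24/(t^5 - 30*t^4 + 360*t^3 - 2160*t^2 + 6480*t - 7776)

κ_5 = K′′′′′(0) = 1/324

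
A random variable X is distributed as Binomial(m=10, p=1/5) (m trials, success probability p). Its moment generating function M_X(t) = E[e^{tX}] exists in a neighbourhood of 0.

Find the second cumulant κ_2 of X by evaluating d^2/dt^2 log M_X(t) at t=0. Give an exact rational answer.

M_X(t) = (e^(t)/5 + 4/5)^10
K_X(t) = log M_X(t) = 10*log(e^(t)/5 + 4/5)
K′(t) = 10*e^(t)/(e^(t) + 4)
K′′(t) = 40*e^(t)/(e^(2*t) + 8*e^(t) + 16)

κ_2 = K′′(0) = 8/5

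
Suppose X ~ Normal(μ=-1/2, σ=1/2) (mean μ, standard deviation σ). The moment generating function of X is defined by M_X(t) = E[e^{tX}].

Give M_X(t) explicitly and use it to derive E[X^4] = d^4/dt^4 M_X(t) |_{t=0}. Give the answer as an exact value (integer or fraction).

E[X^4] = D^4[M](0) = 5/8

M_X(t) = e^(t^2/8 - t/2)
D^4[M](t) = (t^4*e^(t^2/8) - 8*t^3*e^(t^2/8) + 48*t^2*e^(t^2/8) - 128*t*e^(t^2/8) + 160*e^(t^2/8))*e^(-t/2)/256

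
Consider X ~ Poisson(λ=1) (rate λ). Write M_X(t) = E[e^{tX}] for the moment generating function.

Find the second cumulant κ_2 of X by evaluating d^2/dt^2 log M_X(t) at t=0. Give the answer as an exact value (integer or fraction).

M_X(t) = e^(e^(t) - 1)
K_X(t) = log M_X(t) = e^(t) - 1
K′(t) = e^(t)
K′′(t) = e^(t)

κ_2 = K′′(0) = 1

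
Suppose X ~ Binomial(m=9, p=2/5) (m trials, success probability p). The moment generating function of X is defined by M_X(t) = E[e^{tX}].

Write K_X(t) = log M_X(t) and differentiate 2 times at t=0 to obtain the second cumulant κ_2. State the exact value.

M_X(t) = (2*e^(t)/5 + 3/5)^9
K_X(t) = log M_X(t) = 9*log(2*e^(t)/5 + 3/5)
K^(2)(t) = 54*e^(t)/(4*e^(2*t) + 12*e^(t) + 9)

κ_2 = K^(2)(0) = 54/25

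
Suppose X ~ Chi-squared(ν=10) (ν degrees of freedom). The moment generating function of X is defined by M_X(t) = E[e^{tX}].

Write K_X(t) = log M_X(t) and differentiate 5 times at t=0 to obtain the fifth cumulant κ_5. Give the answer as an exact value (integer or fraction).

κ_5 = d^5K/dt^5 |_{t=0} = 3840

M_X(t) = (1 - 2*t)^(-5)
K_X(t) = log M_X(t) = -5*log(1 - 2*t)
dK/dt = -10/(2*t - 1)
d^2K/dt^2 = 20/(4*t^2 - 4*t + 1)
d^3K/dt^3 = -80/(8*t^3 - 12*t^2 + 6*t - 1)
d^4K/dt^4 = 480/(16*t^4 - 32*t^3 + 24*t^2 - 8*t + 1)
d^5K/dt^5 = -3840/(32*t^5 - 80*t^4 + 80*t^3 - 40*t^2 + 10*t - 1)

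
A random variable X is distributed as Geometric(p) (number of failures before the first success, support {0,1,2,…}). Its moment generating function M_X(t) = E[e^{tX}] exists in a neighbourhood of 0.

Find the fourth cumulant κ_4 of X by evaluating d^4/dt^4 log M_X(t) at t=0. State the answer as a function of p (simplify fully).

κ_4 = d^4K/dt^4 |_{t=0} = (-p^3 + 7*p^2 - 12*p + 6)/p^4

M_X(t) = p/(-(1 - p)*e^(t) + 1)
K_X(t) = log M_X(t) = log(p) - log(-(1 - p)*e^(t) + 1)
dK/dt = (-p*e^(t) + e^(t))/(p*e^(t) - e^(t) + 1)
d^2K/dt^2 = (-p*e^(t) + e^(t))/(p^2*e^(2*t) - 2*p*e^(2*t) + 2*p*e^(t) + e^(2*t) - 2*e^(t) + 1)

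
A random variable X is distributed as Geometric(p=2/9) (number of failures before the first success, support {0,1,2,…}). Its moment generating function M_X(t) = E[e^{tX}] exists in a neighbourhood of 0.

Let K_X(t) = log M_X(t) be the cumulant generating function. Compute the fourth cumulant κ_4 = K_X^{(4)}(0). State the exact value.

κ_4 = K^(4)(0) = 12033/8

M_X(t) = 2/(9*(1 - 7*e^(t)/9))
K_X(t) = log M_X(t) = -log(1 - 7*e^(t)/9) - 2*log(3) + log(2)
K^(4)(t) = (3087*e^(3*t) + 15876*e^(2*t) + 5103*e^(t))/(2401*e^(4*t) - 12348*e^(3*t) + 23814*e^(2*t) - 20412*e^(t) + 6561)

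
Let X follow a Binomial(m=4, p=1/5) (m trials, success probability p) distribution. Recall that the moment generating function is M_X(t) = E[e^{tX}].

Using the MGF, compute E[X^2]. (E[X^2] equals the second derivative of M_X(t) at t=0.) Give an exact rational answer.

M_X(t) = (e^(t)/5 + 4/5)^4
M′(t) = 4*e^(4*t)/625 + 48*e^(3*t)/625 + 192*e^(2*t)/625 + 256*e^(t)/625
M′′(t) = 16*e^(4*t)/625 + 144*e^(3*t)/625 + 384*e^(2*t)/625 + 256*e^(t)/625

E[X^2] = M′′(0) = 32/25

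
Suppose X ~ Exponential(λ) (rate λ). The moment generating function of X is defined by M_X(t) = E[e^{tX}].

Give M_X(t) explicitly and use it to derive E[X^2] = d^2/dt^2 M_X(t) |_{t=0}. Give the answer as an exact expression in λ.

M_X(t) = λ/(λ - t)
M^(2)(t) = -2*λ/(-λ^3 + 3*λ^2*t - 3*λ*t^2 + t^3)

E[X^2] = M^(2)(0) = 2/λ^2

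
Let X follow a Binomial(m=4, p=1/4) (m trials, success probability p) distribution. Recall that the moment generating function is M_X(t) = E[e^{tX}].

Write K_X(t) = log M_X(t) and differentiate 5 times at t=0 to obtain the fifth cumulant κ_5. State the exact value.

M_X(t) = (e^(t)/4 + 3/4)^4
K_X(t) = log M_X(t) = 4*log(e^(t)/4 + 3/4)
dK/dt = 4*e^(t)/(e^(t) + 3)
d^2K/dt^2 = 12*e^(t)/(e^(2*t) + 6*e^(t) + 9)
d^3K/dt^3 = (-12*e^(2*t) + 36*e^(t))/(e^(3*t) + 9*e^(2*t) + 27*e^(t) + 27)
d^4K/dt^4 = (12*e^(3*t) - 144*e^(2*t) + 108*e^(t))/(e^(4*t) + 12*e^(3*t) + 54*e^(2*t) + 108*e^(t) + 81)
d^5K/dt^5 = (-12*e^(4*t) + 396*e^(3*t) - 1188*e^(2*t) + 324*e^(t))/(e^(5*t) + 15*e^(4*t) + 90*e^(3*t) + 270*e^(2*t) + 405*e^(t) + 243)

κ_5 = d^5K/dt^5 |_{t=0} = -15/32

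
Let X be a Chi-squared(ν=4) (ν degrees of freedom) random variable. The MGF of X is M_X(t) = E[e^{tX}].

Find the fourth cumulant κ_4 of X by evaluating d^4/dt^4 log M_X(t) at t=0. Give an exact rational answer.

κ_4 = K′′′′(0) = 192

M_X(t) = (1 - 2*t)^(-2)
K_X(t) = log M_X(t) = -2*log(1 - 2*t)
K′(t) = -4/(2*t - 1)
K′′(t) = 8/(4*t^2 - 4*t + 1)
K′′′(t) = -32/(8*t^3 - 12*t^2 + 6*t - 1)
K′′′′(t) = 192/(16*t^4 - 32*t^3 + 24*t^2 - 8*t + 1)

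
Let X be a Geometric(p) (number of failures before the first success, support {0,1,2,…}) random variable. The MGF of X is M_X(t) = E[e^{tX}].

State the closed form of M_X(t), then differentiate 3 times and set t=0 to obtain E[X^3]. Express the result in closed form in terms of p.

M_X(t) = p/(-(1 - p)*e^(t) + 1)
dM/dt = (-p^2*e^(t) + p*e^(t))/(p^2*e^(2*t) - 2*p*e^(2*t) + 2*p*e^(t) + e^(2*t) - 2*e^(t) + 1)

E[X^3] = d^3M/dt^3 |_{t=0} = -1 + 7/p - 12/p^2 + 6/p^3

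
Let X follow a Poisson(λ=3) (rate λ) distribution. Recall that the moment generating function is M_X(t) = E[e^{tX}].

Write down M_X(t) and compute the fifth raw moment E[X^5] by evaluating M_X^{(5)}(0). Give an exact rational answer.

E[X^5] = M^(5)(0) = 1866

M_X(t) = e^(3*e^(t) - 3)
M^(5)(t) = (243*e^(5*t)*e^(3*e^(t)) + 810*e^(4*t)*e^(3*e^(t)) + 675*e^(3*t)*e^(3*e^(t)) + 135*e^(2*t)*e^(3*e^(t)) + 3*e^(t)*e^(3*e^(t)))*e^(-3)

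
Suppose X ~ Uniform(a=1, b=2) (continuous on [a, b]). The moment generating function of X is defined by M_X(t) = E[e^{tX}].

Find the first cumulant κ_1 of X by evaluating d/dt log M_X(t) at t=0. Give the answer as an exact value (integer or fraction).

κ_1 = dK/dt |_{t=0} = 3/2

M_X(t) = (e^(2*t) - e^(t))/t
K_X(t) = log M_X(t) = -log(t) + log(e^(2*t) - e^(t))
dK/dt = (2*t*e^(t) - t - e^(t) + 1)/(t*e^(t) - t)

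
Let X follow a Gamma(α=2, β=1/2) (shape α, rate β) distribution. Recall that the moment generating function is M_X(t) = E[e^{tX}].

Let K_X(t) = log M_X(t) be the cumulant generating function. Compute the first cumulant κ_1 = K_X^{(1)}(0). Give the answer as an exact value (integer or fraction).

κ_1 = dK/dt |_{t=0} = 4

M_X(t) = 1/(4*(1/2 - t)^2)
K_X(t) = log M_X(t) = -2*log(1/2 - t) - 2*log(2)
dK/dt = -4/(2*t - 1)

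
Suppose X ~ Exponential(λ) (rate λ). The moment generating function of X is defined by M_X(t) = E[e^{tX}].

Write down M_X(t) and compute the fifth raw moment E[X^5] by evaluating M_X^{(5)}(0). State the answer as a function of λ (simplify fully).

E[X^5] = D^5[M](0) = 120/λ^5

M_X(t) = λ/(λ - t)
D^5[M](t) = 120*λ/(λ^6 - 6*λ^5*t + 15*λ^4*t^2 - 20*λ^3*t^3 + 15*λ^2*t^4 - 6*λ*t^5 + t^6)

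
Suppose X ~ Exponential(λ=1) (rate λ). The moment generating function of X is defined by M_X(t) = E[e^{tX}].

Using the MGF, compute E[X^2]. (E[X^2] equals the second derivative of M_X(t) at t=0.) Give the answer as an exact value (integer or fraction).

E[X^2] = M^(2)(0) = 2

M_X(t) = 1/(1 - t)
M^(2)(t) = -2/(t^3 - 3*t^2 + 3*t - 1)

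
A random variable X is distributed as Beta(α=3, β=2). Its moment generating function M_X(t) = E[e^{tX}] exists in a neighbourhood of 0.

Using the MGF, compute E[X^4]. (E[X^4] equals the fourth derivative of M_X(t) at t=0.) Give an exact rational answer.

E[X^4] = M′′′′(0) = 3/14

M_X(t) = ₁F₁(3; 5; t)
M′(t) = 3*₁F₁(4; 6; t)/5
M′′(t) = 2*₁F₁(5; 7; t)/5
M′′′(t) = 2*₁F₁(6; 8; t)/7
M′′′′(t) = 3*₁F₁(7; 9; t)/14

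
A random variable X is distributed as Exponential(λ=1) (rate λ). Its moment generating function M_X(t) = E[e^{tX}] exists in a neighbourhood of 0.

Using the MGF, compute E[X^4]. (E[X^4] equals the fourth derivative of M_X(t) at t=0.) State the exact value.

E[X^4] = M′′′′(0) = 24

M_X(t) = 1/(1 - t)
M′(t) = 1/(t^2 - 2*t + 1)
M′′(t) = -2/(t^3 - 3*t^2 + 3*t - 1)
M′′′(t) = 6/(t^4 - 4*t^3 + 6*t^2 - 4*t + 1)
M′′′′(t) = -24/(t^5 - 5*t^4 + 10*t^3 - 10*t^2 + 5*t - 1)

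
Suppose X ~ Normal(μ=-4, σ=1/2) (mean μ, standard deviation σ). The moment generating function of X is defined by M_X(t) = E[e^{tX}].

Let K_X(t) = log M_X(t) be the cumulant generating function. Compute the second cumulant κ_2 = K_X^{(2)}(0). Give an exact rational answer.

M_X(t) = e^(t^2/8 - 4*t)
K_X(t) = log M_X(t) = t^2/8 - 4*t
K^(2)(t) = 1/4

κ_2 = K^(2)(0) = 1/4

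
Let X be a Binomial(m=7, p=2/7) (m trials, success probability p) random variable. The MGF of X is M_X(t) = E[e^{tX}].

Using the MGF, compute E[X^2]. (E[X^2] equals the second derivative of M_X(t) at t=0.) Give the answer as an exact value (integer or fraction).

M_X(t) = (2*e^(t)/7 + 5/7)^7
M^(2)(t) = 128*e^(7*t)/16807 + 11520*e^(6*t)/117649 + 60000*e^(5*t)/117649 + 160000*e^(4*t)/117649 + 225000*e^(3*t)/117649 + 150000*e^(2*t)/117649 + 31250*e^(t)/117649

E[X^2] = M^(2)(0) = 38/7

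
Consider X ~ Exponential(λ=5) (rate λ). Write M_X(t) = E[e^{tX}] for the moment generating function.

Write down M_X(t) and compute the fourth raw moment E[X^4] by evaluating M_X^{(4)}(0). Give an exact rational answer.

M_X(t) = 5/(5 - t)
D^4[M](t) = -120/(t^5 - 25*t^4 + 250*t^3 - 1250*t^2 + 3125*t - 3125)

E[X^4] = D^4[M](0) = 24/625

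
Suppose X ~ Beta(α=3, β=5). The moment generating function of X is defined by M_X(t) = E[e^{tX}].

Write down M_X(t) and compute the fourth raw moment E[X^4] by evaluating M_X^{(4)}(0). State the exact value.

M_X(t) = ₁F₁(3; 8; t)
M′(t) = 3*₁F₁(4; 9; t)/8
M′′(t) = ₁F₁(5; 10; t)/6
M′′′(t) = ₁F₁(6; 11; t)/12
M′′′′(t) = ₁F₁(7; 12; t)/22

E[X^4] = M′′′′(0) = 1/22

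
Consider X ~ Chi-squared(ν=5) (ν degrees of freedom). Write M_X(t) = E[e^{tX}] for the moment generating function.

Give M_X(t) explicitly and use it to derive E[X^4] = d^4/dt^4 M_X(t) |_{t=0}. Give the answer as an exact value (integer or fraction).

E[X^4] = M^(4)(0) = 3465

M_X(t) = (1 - 2*t)^(-5/2)
M^(4)(t) = 3465/(64*t^6*√(1 - 2*t) - 192*t^5*√(1 - 2*t) + 240*t^4*√(1 - 2*t) - 160*t^3*√(1 - 2*t) + 60*t^2*√(1 - 2*t) - 12*t*√(1 - 2*t) + √(1 - 2*t))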